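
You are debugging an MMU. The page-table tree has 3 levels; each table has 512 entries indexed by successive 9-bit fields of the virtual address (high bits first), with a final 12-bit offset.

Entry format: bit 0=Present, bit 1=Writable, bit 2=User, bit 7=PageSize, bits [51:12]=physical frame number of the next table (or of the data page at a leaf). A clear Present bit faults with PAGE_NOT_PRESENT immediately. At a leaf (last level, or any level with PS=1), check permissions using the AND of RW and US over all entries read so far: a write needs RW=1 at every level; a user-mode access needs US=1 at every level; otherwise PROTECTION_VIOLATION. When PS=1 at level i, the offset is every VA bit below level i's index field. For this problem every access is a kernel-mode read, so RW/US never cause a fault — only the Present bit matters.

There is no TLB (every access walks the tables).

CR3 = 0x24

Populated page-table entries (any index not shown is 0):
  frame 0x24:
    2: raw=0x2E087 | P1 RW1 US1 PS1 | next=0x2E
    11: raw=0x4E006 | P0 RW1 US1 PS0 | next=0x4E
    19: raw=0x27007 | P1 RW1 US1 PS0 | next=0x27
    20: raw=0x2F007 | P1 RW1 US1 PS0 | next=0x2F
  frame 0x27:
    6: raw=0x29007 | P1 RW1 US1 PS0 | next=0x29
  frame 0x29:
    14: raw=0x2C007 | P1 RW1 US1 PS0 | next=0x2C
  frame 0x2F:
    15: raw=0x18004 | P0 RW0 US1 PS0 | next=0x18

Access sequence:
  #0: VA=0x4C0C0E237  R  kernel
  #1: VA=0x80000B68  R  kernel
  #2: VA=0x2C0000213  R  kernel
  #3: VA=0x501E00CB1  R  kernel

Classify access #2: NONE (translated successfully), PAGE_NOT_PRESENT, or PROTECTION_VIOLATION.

Walk each access:
#0 VA=0x4C0C0E237 (r,kernel):
  L0 @0x24[19] → 0x27007  P=1,RW=1,US=1,PS=0
  L1 @0x27[6] → 0x29007  P=1,RW=1,US=1,PS=0
  L2 @0x29[14] → 0x2C007  P=1,RW=1,US=1,PS=0
  ⇒ phys 0x2C237  [3 reads]
#1 VA=0x80000B68 (r,kernel):
  L0 @0x24[2] → 0x2E087  P=1,RW=1,US=1,PS=1
  ⇒ phys 0x2EB68 (huge @L0)  [1 reads]
#2 VA=0x2C0000213 (r,kernel):
  L0 @0x24[11] → 0x4E006  P=0,RW=1,US=1,PS=0
  ⇒ fault: PAGE_NOT_PRESENT  — 1 lookups
#3 VA=0x501E00CB1 (r,kernel):
  L0 @0x24[20] → 0x2F007  P=1,RW=1,US=1,PS=0
  L1 @0x2F[15] → 0x18004  P=0,RW=0,US=1,PS=0
  ⇒ fault: PAGE_NOT_PRESENT  — 2 lookups

Access #2 fault: PAGE_NOT_PRESENT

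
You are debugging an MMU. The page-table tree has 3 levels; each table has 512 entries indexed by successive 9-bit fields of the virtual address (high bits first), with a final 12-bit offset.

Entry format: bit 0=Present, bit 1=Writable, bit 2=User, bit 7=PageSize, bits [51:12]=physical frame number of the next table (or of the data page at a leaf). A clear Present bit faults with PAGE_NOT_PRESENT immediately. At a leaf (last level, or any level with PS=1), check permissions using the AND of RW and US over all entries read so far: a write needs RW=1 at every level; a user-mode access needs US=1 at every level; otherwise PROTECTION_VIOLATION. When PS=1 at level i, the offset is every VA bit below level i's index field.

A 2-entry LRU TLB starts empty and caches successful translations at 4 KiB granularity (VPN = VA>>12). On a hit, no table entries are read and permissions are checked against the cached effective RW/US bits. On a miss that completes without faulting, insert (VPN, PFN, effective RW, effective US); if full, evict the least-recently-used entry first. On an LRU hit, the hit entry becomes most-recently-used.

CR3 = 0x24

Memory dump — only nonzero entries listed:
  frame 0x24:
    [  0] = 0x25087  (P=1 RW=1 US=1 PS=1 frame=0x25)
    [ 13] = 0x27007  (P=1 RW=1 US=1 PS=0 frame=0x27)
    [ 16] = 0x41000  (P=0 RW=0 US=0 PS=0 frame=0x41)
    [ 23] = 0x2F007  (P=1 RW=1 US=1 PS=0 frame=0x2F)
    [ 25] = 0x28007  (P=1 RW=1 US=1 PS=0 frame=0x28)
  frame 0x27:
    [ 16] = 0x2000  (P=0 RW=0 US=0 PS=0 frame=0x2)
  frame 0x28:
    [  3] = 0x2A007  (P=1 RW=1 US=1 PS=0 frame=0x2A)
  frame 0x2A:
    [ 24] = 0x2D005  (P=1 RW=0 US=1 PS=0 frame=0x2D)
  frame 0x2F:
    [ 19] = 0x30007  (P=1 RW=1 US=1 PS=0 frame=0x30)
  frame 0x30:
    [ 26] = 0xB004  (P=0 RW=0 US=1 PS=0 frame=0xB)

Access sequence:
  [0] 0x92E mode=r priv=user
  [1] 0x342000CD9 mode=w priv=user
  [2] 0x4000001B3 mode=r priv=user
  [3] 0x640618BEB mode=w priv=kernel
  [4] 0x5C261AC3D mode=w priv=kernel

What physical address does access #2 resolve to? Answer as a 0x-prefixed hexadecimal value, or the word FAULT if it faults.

Per-access translation:
#0 VA=0x92E (r,user):
  L0 @0x24[0] → 0x25087  P=1,RW=1,US=1,PS=1
  ⇒ phys 0x2592E (huge @L0)  [1 reads]
#1 VA=0x342000CD9 (w,user):
  L0 @0x24[13] → 0x27007  P=1,RW=1,US=1,PS=0
  L1 @0x27[16] → 0x2000  P=0,RW=0,US=0,PS=0
  ✗ PAGE_NOT_PRESENT  [2 reads]
#2 VA=0x4000001B3 (r,user):
  L0 @0x24[16] → 0x41000  P=0,RW=0,US=0,PS=0
  ✗ PAGE_NOT_PRESENT  [1 reads]
#3 VA=0x640618BEB (w,kernel):
  L0 @0x24[25] → 0x28007  P=1,RW=1,US=1,PS=0
  L1 @0x28[3] → 0x2A007  P=1,RW=1,US=1,PS=0
  L2 @0x2A[24] → 0x2D005  P=1,RW=0,US=1,PS=0
  ✗ PROTECTION_VIOLATION  [3 reads]
#4 VA=0x5C261AC3D (w,kernel):
  L0 @0x24[23] → 0x2F007  P=1,RW=1,US=1,PS=0
  L1 @0x2F[19] → 0x30007  P=1,RW=1,US=1,PS=0
  L2 @0x30[26] → 0xB004  P=0,RW=0,US=1,PS=0
  ✗ PAGE_NOT_PRESENT  [3 reads]

Access #2 PA: FAULT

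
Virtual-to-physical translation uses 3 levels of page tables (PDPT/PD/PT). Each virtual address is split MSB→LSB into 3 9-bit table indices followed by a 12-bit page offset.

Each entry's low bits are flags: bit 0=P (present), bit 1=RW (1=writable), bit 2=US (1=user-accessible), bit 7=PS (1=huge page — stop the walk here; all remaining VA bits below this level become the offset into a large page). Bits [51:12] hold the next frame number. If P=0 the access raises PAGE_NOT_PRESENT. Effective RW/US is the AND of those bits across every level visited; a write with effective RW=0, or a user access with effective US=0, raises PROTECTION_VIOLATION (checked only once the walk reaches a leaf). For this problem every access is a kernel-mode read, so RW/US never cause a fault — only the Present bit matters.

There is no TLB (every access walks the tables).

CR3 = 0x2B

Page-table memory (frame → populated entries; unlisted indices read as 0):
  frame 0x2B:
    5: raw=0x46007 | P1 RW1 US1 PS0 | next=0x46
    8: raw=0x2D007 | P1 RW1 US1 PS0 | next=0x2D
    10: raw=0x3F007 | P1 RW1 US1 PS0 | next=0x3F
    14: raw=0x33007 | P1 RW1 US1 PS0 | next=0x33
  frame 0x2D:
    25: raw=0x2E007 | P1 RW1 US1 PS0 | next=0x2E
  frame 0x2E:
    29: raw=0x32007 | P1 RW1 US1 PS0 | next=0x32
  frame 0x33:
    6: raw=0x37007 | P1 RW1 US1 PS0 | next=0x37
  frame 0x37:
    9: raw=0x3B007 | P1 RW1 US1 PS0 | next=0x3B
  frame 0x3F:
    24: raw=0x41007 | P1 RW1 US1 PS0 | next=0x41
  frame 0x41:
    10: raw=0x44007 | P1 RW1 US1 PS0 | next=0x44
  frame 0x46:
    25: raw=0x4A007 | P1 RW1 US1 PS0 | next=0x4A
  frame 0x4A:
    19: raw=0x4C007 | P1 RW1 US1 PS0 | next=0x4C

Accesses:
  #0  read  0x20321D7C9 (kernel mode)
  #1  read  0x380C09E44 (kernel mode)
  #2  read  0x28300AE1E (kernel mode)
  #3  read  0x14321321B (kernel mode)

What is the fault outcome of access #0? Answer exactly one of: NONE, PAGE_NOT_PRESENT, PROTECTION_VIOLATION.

Trace:
#0 VA=0x20321D7C9 (r,kernel):
  [0] read 0x2B idx=8: raw=0x2D007 flags P=1 W=1 U=1 S=0
  [1] read 0x2D idx=25: raw=0x2E007 flags P=1 W=1 U=1 S=0
  [2] read 0x2E idx=29: raw=0x32007 flags P=1 W=1 U=1 S=0
  ✓ 0x327C9  — 3 lookups
#1 VA=0x380C09E44 (r,kernel):
  [0] read 0x2B idx=14: raw=0x33007 flags P=1 W=1 U=1 S=0
  [1] read 0x33 idx=6: raw=0x37007 flags P=1 W=1 U=1 S=0
  [2] read 0x37 idx=9: raw=0x3B007 flags P=1 W=1 U=1 S=0
  ✓ 0x3BE44  — 3 lookups
#2 VA=0x28300AE1E (r,kernel):
  [0] read 0x2B idx=10: raw=0x3F007 flags P=1 W=1 U=1 S=0
  [1] read 0x3F idx=24: raw=0x41007 flags P=1 W=1 U=1 S=0
  [2] read 0x41 idx=10: raw=0x44007 flags P=1 W=1 U=1 S=0
  ✓ 0x44E1E  — 3 lookups
#3 VA=0x14321321B (r,kernel):
  [0] read 0x2B idx=5: raw=0x46007 flags P=1 W=1 U=1 S=0
  [1] read 0x46 idx=25: raw=0x4A007 flags P=1 W=1 U=1 S=0
  [2] read 0x4A idx=19: raw=0x4C007 flags P=1 W=1 U=1 S=0
  ✓ 0x4C21B  — 3 lookups

Access #0 fault: NONE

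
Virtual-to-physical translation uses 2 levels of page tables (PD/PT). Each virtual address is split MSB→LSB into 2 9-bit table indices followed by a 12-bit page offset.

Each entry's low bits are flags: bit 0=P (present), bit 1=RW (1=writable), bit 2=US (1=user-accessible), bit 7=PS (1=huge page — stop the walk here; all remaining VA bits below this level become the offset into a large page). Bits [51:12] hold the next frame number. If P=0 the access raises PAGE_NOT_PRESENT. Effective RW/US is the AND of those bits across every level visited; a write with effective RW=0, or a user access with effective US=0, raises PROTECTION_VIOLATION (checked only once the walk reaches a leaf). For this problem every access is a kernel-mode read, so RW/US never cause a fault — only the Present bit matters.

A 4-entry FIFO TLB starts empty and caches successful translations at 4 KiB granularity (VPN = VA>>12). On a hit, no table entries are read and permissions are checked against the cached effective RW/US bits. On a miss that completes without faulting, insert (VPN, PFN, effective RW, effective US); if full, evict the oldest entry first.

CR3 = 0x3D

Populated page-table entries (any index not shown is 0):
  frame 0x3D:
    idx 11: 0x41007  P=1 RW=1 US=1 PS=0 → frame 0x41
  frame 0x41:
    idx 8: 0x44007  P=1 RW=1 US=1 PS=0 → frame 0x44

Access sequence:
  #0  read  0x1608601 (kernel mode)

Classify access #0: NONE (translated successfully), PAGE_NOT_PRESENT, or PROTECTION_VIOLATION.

Walk each access:
#0 VA=0x1608601 (r,kernel):
  [0] read 0x3D idx=11: raw=0x41007 flags P=1 W=1 U=1 S=0
  [1] read 0x41 idx=8: raw=0x44007 flags P=1 W=1 U=1 S=0
  ✓ 0x44601  — 2 lookups

Access #0 fault: NONE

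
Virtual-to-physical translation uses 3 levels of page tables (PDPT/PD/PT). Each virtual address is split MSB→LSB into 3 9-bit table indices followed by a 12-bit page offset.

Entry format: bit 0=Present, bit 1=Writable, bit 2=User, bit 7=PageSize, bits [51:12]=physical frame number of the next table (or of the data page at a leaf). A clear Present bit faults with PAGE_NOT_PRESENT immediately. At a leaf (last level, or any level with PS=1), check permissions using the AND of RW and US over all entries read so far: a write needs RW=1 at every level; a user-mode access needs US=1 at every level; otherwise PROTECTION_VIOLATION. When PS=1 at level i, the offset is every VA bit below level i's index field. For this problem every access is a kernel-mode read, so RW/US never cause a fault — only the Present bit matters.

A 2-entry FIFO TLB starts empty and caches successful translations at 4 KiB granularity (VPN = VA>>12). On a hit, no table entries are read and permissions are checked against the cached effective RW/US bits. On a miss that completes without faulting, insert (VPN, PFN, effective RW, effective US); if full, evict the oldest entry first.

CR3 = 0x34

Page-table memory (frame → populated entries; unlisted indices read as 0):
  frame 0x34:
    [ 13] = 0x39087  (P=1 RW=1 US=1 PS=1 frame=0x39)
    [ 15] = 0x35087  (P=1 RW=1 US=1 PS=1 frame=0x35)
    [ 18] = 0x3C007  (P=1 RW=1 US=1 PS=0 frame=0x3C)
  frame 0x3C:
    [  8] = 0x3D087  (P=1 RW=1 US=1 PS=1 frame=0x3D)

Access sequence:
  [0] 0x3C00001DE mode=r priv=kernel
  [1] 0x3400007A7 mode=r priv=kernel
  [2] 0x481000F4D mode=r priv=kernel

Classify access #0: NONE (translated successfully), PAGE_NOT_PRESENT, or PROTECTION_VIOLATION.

Per-access translation:
#0 VA=0x3C00001DE (r,kernel):
  L0 @0x34[15] → 0x35087  P=1,RW=1,US=1,PS=1
  ✓ 0x351DE (huge @L0)  — 1 lookups
#1 VA=0x3400007A7 (r,kernel):
  L0 @0x34[13] → 0x39087  P=1,RW=1,US=1,PS=1
  ✓ 0x397A7 (huge @L0)  — 1 lookups
#2 VA=0x481000F4D (r,kernel):
  L0 @0x34[18] → 0x3C007  P=1,RW=1,US=1,PS=0
  L1 @0x3C[8] → 0x3D087  P=1,RW=1,US=1,PS=1
  ✓ 0x3DF4D (huge @L1)  — 2 lookups

Access #0 fault: NONE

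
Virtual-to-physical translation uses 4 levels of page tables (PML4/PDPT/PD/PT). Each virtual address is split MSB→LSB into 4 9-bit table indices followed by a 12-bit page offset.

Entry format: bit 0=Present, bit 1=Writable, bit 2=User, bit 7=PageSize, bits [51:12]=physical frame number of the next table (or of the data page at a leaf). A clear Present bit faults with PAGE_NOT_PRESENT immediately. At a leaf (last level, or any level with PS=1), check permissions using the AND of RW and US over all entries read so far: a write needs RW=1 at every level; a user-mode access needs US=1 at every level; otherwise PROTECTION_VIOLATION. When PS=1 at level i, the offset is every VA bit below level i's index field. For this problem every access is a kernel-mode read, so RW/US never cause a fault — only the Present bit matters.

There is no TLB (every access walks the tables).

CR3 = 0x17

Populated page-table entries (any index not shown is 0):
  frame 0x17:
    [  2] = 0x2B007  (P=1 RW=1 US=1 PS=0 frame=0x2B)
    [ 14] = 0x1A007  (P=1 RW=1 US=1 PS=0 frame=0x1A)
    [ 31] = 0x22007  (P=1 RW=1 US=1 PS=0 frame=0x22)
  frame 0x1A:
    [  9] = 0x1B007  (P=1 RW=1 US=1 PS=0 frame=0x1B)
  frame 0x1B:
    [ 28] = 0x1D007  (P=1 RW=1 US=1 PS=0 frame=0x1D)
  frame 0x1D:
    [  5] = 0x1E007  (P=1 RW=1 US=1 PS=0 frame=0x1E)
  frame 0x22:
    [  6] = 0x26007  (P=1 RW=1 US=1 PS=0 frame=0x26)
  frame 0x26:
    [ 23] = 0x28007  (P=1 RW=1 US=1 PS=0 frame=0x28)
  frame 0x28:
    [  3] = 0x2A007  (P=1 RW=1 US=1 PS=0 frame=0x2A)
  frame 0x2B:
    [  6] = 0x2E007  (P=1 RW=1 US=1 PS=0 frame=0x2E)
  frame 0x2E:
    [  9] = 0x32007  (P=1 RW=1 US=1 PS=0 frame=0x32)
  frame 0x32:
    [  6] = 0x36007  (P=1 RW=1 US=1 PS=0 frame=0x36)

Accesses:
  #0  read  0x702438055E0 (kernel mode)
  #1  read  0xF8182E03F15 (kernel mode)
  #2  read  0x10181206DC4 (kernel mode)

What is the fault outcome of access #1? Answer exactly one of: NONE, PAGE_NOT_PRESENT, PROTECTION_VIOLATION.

Walk each access:
#0 VA=0x702438055E0 (r,kernel):
  lvl0: tbl 0x17, slot 14 ⇒ 0x1A007 (P1/RW1/US1/PS0)
  lvl1: tbl 0x1A, slot 9 ⇒ 0x1B007 (P1/RW1/US1/PS0)
  lvl2: tbl 0x1B, slot 28 ⇒ 0x1D007 (P1/RW1/US1/PS0)
  lvl3: tbl 0x1D, slot 5 ⇒ 0x1E007 (P1/RW1/US1/PS0)
  ⇒ phys 0x1E5E0  [4 reads]
#1 VA=0xF8182E03F15 (r,kernel):
  lvl0: tbl 0x17, slot 31 ⇒ 0x22007 (P1/RW1/US1/PS0)
  lvl1: tbl 0x22, slot 6 ⇒ 0x26007 (P1/RW1/US1/PS0)
  lvl2: tbl 0x26, slot 23 ⇒ 0x28007 (P1/RW1/US1/PS0)
  lvl3: tbl 0x28, slot 3 ⇒ 0x2A007 (P1/RW1/US1/PS0)
  ⇒ phys 0x2AF15  [4 reads]
#2 VA=0x10181206DC4 (r,kernel):
  lvl0: tbl 0x17, slot 2 ⇒ 0x2B007 (P1/RW1/US1/PS0)
  lvl1: tbl 0x2B, slot 6 ⇒ 0x2E007 (P1/RW1/US1/PS0)
  lvl2: tbl 0x2E, slot 9 ⇒ 0x32007 (P1/RW1/US1/PS0)
  lvl3: tbl 0x32, slot 6 ⇒ 0x36007 (P1/RW1/US1/PS0)
  ⇒ phys 0x36DC4  [4 reads]

Access #1 fault: NONE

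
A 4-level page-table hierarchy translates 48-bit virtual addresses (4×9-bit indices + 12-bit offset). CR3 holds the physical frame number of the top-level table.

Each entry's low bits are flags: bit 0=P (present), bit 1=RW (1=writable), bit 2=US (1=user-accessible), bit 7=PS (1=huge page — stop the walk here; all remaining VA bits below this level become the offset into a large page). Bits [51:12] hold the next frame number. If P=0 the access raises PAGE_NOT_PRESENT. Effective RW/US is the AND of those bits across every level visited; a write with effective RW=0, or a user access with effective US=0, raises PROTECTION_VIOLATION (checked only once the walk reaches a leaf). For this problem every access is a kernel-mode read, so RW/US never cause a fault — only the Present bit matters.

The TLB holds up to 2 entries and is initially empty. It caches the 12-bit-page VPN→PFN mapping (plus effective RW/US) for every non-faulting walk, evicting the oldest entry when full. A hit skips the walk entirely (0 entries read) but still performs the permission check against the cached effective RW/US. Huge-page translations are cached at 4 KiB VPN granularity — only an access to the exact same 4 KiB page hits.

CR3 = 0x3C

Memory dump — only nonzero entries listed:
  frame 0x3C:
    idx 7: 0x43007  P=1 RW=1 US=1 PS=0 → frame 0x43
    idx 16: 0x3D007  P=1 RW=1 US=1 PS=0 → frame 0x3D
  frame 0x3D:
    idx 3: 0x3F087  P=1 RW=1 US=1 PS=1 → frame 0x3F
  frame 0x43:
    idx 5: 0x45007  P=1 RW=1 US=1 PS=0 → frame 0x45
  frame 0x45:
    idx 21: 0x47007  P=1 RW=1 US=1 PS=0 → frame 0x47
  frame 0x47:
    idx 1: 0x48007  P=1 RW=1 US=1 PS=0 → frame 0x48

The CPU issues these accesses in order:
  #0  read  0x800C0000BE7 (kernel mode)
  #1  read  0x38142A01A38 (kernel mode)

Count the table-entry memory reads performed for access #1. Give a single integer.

Per-access translation:
#0 VA=0x800C0000BE7 (r,kernel):
  [0] read 0x3C idx=16: raw=0x3D007 flags P=1 W=1 U=1 S=0
  [1] read 0x3D idx=3: raw=0x3F087 flags P=1 W=1 U=1 S=1
  ✓ 0x3FBE7 (huge @L1)  — 2 lookups
#1 VA=0x38142A01A38 (r,kernel):
  [0] read 0x3C idx=7: raw=0x43007 flags P=1 W=1 U=1 S=0
  [1] read 0x43 idx=5: raw=0x45007 flags P=1 W=1 U=1 S=0
  [2] read 0x45 idx=21: raw=0x47007 flags P=1 W=1 U=1 S=0
  [3] read 0x47 idx=1: raw=0x48007 flags P=1 W=1 U=1 S=0
  ✓ 0x48A38  — 4 lookups

Entries read for #1: 4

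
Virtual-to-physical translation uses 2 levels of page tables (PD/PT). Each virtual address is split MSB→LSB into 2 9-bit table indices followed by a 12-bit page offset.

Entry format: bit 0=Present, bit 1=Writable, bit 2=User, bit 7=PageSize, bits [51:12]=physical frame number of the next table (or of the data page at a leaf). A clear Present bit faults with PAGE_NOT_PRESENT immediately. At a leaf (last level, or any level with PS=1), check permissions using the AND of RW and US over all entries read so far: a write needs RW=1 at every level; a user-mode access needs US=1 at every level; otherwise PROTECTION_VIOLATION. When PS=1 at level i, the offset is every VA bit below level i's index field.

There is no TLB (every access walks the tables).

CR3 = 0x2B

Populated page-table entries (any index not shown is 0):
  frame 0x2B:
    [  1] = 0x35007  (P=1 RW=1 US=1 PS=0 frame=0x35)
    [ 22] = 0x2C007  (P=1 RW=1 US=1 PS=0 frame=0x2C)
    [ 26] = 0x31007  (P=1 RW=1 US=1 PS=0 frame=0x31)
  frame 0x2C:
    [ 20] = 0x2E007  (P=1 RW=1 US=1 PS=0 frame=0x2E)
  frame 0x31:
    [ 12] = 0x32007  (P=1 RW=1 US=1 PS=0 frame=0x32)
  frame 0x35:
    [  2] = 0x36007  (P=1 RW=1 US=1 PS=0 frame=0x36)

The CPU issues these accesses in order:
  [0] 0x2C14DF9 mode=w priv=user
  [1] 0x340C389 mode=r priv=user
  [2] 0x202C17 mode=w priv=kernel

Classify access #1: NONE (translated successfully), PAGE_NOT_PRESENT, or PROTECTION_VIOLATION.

Walk each access:
#0 VA=0x2C14DF9 (w,user):
  L0 @0x2B[22] → 0x2C007  P=1,RW=1,US=1,PS=0
  L1 @0x2C[20] → 0x2E007  P=1,RW=1,US=1,PS=0
  ⇒ phys 0x2EDF9  [2 reads]
#1 VA=0x340C389 (r,user):
  L0 @0x2B[26] → 0x31007  P=1,RW=1,US=1,PS=0
  L1 @0x31[12] → 0x32007  P=1,RW=1,US=1,PS=0
  ⇒ phys 0x32389  [2 reads]
#2 VA=0x202C17 (w,kernel):
  L0 @0x2B[1] → 0x35007  P=1,RW=1,US=1,PS=0
  L1 @0x35[2] → 0x36007  P=1,RW=1,US=1,PS=0
  ⇒ phys 0x36C17  [2 reads]

Access #1 fault: NONE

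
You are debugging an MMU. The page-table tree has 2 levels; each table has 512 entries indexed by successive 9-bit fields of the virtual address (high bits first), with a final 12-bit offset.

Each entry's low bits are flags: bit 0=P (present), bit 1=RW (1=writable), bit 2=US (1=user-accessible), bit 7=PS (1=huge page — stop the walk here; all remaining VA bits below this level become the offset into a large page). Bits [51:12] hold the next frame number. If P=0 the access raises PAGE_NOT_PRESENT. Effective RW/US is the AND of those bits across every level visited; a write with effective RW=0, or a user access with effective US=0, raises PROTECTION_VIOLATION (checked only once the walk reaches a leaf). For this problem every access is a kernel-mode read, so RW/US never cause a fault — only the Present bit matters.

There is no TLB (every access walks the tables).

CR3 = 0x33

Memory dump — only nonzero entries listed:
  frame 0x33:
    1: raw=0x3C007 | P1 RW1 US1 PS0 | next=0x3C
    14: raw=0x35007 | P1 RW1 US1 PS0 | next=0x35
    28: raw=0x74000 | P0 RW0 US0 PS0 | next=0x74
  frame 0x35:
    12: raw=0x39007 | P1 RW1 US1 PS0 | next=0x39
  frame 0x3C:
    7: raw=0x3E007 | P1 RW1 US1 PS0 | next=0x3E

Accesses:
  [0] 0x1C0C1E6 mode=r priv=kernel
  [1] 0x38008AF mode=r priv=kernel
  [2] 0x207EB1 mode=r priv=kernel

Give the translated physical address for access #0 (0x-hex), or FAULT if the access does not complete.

Walk each access:
#0 VA=0x1C0C1E6 (r,kernel):
  [0] read 0x33 idx=14: raw=0x35007 flags P=1 W=1 U=1 S=0
  [1] read 0x35 idx=12: raw=0x39007 flags P=1 W=1 U=1 S=0
  → PA=0x391E6  (2 entries read)
#1 VA=0x38008AF (r,kernel):
  [0] read 0x33 idx=28: raw=0x74000 flags P=0 W=0 U=0 S=0
  → PAGE_NOT_PRESENT  (1 entries read)
#2 VA=0x207EB1 (r,kernel):
  [0] read 0x33 idx=1: raw=0x3C007 flags P=1 W=1 U=1 S=0
  [1] read 0x3C idx=7: raw=0x3E007 flags P=1 W=1 U=1 S=0
  → PA=0x3EEB1  (2 entries read)

Access #0 PA: 0x391E6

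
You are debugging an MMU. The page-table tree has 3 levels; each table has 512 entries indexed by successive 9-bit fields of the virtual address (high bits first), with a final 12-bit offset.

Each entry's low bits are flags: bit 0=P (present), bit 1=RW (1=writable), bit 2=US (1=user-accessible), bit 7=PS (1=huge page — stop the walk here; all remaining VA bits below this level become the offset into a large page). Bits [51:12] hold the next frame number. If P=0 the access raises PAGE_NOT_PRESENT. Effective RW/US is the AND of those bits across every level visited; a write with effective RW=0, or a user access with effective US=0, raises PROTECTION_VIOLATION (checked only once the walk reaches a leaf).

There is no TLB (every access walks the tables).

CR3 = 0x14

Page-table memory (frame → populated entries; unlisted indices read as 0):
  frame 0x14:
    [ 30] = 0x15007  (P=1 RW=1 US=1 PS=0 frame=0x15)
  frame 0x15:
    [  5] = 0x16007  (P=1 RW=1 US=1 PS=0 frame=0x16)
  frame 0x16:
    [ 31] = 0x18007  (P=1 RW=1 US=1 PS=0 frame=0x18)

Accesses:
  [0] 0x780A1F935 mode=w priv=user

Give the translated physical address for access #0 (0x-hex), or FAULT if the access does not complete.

Trace:
#0 VA=0x780A1F935 (w,user):
  L0 @0x14[30] → 0x15007  P=1,RW=1,US=1,PS=0
  L1 @0x15[5] → 0x16007  P=1,RW=1,US=1,PS=0
  L2 @0x16[31] → 0x18007  P=1,RW=1,US=1,PS=0
  → PA=0x18935  (3 entries read)

Access #0 PA: 0x18935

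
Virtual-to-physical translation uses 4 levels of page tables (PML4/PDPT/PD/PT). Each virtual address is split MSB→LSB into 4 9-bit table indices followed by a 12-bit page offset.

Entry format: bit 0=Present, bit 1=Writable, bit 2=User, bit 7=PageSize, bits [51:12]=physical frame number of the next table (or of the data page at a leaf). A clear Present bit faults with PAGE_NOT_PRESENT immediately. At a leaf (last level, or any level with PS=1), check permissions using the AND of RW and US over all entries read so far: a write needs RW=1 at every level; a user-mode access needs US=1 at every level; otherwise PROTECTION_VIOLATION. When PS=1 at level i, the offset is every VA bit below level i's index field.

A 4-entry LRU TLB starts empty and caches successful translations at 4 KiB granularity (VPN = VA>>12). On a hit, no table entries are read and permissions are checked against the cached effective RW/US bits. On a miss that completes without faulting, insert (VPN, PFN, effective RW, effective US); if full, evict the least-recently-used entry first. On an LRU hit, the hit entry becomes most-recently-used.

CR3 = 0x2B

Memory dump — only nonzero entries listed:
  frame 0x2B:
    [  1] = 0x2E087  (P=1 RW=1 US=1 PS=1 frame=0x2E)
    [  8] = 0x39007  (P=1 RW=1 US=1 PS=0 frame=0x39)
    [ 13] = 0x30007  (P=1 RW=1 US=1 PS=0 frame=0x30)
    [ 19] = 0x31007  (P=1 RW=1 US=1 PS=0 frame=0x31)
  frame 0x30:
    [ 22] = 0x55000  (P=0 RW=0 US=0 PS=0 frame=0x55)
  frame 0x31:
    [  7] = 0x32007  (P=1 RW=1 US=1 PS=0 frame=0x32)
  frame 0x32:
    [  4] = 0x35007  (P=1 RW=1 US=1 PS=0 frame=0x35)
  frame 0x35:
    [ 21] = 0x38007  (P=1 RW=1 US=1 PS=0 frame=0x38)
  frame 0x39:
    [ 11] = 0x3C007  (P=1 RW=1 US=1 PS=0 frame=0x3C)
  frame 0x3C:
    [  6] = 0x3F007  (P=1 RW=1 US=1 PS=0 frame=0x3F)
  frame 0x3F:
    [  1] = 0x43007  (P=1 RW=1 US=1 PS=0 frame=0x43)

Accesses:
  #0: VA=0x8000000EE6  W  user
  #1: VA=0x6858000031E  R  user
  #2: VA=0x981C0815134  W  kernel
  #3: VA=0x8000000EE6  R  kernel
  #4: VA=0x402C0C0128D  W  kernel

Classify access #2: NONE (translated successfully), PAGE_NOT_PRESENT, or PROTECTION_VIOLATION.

Walk each access:
#0 VA=0x8000000EE6 (w,user):
  [0] read 0x2B idx=1: raw=0x2E087 flags P=1 W=1 U=1 S=1
  → PA=0x2EEE6 (huge @L0)  (1 entries read)
#1 VA=0x6858000031E (r,user):
  [0] read 0x2B idx=13: raw=0x30007 flags P=1 W=1 U=1 S=0
  [1] read 0x30 idx=22: raw=0x55000 flags P=0 W=0 U=0 S=0
  → PAGE_NOT_PRESENT  (2 entries read)
#2 VA=0x981C0815134 (w,kernel):
  [0] read 0x2B idx=19: raw=0x31007 flags P=1 W=1 U=1 S=0
  [1] read 0x31 idx=7: raw=0x32007 flags P=1 W=1 U=1 S=0
  [2] read 0x32 idx=4: raw=0x35007 flags P=1 W=1 U=1 S=0
  [3] read 0x35 idx=21: raw=0x38007 flags P=1 W=1 U=1 S=0
  → PA=0x38134  (4 entries read)
#3 VA=0x8000000EE6 (r,kernel):
  TLB hit vpn=0x8000000 → PA=0x2EEE6
#4 VA=0x402C0C0128D (w,kernel):
  [0] read 0x2B idx=8: raw=0x39007 flags P=1 W=1 U=1 S=0
  [1] read 0x39 idx=11: raw=0x3C007 flags P=1 W=1 U=1 S=0
  [2] read 0x3C idx=6: raw=0x3F007 flags P=1 W=1 U=1 S=0
  [3] read 0x3F idx=1: raw=0x43007 flags P=1 W=1 U=1 S=0
  → PA=0x4328D  (4 entries read)

Access #2 fault: NONE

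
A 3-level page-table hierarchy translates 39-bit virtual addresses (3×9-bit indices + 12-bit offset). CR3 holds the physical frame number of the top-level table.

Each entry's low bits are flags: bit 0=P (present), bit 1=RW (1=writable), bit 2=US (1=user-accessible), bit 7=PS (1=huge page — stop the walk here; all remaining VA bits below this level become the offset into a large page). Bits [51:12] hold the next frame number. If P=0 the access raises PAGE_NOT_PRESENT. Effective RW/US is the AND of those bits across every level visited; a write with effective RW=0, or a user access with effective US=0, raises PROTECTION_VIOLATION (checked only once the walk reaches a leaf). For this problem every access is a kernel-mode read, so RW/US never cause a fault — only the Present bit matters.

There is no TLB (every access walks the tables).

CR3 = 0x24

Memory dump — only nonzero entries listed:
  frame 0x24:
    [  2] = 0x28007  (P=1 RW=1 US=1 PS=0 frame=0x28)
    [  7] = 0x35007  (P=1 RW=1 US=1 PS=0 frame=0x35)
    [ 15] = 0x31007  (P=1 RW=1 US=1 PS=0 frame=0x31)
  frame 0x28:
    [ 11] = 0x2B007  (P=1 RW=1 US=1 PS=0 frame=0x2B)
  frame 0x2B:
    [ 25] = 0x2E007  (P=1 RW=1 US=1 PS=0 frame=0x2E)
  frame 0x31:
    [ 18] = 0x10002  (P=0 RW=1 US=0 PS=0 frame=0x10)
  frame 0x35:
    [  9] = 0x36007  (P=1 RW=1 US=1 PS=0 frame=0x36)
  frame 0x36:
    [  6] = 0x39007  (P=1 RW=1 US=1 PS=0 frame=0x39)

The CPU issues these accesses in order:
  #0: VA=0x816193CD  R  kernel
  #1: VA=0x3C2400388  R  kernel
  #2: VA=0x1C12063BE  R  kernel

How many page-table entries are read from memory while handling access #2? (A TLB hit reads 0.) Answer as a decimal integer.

Per-access translation:
#0 VA=0x816193CD (r,kernel):
  L0 @0x24[2] → 0x28007  P=1,RW=1,US=1,PS=0
  L1 @0x28[11] → 0x2B007  P=1,RW=1,US=1,PS=0
  L2 @0x2B[25] → 0x2E007  P=1,RW=1,US=1,PS=0
  ⇒ phys 0x2E3CD  [3 reads]
#1 VA=0x3C2400388 (r,kernel):
  L0 @0x24[15] → 0x31007  P=1,RW=1,US=1,PS=0
  L1 @0x31[18] → 0x10002  P=0,RW=1,US=0,PS=0
  → PAGE_NOT_PRESENT  (2 entries read)
#2 VA=0x1C12063BE (r,kernel):
  L0 @0x24[7] → 0x35007  P=1,RW=1,US=1,PS=0
  L1 @0x35[9] → 0x36007  P=1,RW=1,US=1,PS=0
  L2 @0x36[6] → 0x39007  P=1,RW=1,US=1,PS=0
  ⇒ phys 0x393BE  [3 reads]

Entries read for #2: 3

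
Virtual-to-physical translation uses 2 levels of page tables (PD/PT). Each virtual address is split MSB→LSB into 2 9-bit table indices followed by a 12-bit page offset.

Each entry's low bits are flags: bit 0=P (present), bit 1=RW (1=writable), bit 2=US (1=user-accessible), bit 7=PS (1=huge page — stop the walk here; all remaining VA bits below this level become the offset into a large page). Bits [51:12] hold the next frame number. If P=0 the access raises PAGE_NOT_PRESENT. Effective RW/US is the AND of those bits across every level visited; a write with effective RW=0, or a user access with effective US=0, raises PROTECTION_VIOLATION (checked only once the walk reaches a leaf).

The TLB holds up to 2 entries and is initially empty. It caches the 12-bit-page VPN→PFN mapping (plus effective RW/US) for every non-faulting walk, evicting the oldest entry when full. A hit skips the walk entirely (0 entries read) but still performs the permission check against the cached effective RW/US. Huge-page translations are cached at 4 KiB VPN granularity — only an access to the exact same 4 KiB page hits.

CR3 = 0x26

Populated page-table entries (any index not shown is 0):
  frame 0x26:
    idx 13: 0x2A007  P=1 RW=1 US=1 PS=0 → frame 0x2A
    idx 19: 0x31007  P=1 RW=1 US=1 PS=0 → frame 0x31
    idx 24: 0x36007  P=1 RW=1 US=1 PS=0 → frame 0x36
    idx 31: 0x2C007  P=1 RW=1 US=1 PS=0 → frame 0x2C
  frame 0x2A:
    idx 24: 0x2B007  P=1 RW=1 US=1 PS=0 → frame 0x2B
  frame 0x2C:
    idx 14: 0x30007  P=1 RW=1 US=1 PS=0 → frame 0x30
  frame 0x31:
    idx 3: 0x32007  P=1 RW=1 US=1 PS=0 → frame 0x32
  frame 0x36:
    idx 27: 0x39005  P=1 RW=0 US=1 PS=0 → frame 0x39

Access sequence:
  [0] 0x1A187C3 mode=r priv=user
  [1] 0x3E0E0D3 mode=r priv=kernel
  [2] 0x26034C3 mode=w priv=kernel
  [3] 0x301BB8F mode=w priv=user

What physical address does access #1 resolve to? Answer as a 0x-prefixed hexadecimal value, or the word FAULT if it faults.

Per-access translation:
#0 VA=0x1A187C3 (r,user):
  [0] read 0x26 idx=13: raw=0x2A007 flags P=1 W=1 U=1 S=0
  [1] read 0x2A idx=24: raw=0x2B007 flags P=1 W=1 U=1 S=0
  ✓ 0x2B7C3  — 2 lookups
#1 VA=0x3E0E0D3 (r,kernel):
  [0] read 0x26 idx=31: raw=0x2C007 flags P=1 W=1 U=1 S=0
  [1] read 0x2C idx=14: raw=0x30007 flags P=1 W=1 U=1 S=0
  ✓ 0x300D3  — 2 lookups
#2 VA=0x26034C3 (w,kernel):
  [0] read 0x26 idx=19: raw=0x31007 flags P=1 W=1 U=1 S=0
  [1] read 0x31 idx=3: raw=0x32007 flags P=1 W=1 U=1 S=0
  ✓ 0x324C3  — 2 lookups
#3 VA=0x301BB8F (w,user):
  [0] read 0x26 idx=24: raw=0x36007 flags P=1 W=1 U=1 S=0
  [1] read 0x36 idx=27: raw=0x39005 flags P=1 W=0 U=1 S=0
  ⇒ fault: PROTECTION_VIOLATION  — 2 lookups

Access #1 PA: 0x300D3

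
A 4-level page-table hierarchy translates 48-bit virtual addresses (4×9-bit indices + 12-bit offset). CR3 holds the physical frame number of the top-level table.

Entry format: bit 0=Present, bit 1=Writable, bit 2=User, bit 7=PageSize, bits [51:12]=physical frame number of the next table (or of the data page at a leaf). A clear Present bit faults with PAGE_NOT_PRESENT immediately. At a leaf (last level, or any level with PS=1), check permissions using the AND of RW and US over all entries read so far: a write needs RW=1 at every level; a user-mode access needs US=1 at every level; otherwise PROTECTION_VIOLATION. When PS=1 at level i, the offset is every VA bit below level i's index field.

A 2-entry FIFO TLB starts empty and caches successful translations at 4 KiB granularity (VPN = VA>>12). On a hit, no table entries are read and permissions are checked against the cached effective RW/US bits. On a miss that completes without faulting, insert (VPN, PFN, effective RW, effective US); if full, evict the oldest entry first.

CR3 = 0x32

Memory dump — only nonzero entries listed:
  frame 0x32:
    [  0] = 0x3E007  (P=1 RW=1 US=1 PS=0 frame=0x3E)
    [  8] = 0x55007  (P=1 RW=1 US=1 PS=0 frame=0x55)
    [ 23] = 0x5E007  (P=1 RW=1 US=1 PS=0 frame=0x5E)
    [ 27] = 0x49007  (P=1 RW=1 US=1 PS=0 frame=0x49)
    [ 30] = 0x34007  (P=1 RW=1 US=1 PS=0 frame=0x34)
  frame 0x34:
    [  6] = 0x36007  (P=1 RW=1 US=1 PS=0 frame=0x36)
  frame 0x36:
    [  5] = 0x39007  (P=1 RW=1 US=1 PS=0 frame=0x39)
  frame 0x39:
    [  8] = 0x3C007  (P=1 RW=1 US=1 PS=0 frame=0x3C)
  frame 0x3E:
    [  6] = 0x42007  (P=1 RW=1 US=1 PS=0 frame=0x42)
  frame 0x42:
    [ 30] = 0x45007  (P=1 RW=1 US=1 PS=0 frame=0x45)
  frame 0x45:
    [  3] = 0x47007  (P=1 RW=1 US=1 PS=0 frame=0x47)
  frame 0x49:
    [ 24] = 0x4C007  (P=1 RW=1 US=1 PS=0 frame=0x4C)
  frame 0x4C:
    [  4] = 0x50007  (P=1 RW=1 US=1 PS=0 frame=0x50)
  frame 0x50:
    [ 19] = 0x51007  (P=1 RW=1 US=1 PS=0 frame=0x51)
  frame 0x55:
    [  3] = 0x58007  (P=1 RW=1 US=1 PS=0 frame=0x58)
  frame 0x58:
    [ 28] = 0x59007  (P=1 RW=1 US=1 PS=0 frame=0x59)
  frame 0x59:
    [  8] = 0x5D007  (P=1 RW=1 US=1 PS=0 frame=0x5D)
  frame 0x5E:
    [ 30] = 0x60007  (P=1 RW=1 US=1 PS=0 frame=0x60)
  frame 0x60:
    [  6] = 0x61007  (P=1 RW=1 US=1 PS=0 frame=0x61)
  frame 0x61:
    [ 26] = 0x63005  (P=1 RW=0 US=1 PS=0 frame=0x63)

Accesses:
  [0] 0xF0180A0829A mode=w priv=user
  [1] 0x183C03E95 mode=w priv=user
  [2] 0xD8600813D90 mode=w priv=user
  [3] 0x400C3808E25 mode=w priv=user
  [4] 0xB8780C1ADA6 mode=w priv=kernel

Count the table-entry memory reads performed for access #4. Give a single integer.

Trace:
#0 VA=0xF0180A0829A (w,user):
  L0 @0x32[30] → 0x34007  P=1,RW=1,US=1,PS=0
  L1 @0x34[6] → 0x36007  P=1,RW=1,US=1,PS=0
  L2 @0x36[5] → 0x39007  P=1,RW=1,US=1,PS=0
  L3 @0x39[8] → 0x3C007  P=1,RW=1,US=1,PS=0
  → PA=0x3C29A  (4 entries read)
#1 VA=0x183C03E95 (w,user):
  L0 @0x32[0] → 0x3E007  P=1,RW=1,US=1,PS=0
  L1 @0x3E[6] → 0x42007  P=1,RW=1,US=1,PS=0
  L2 @0x42[30] → 0x45007  P=1,RW=1,US=1,PS=0
  L3 @0x45[3] → 0x47007  P=1,RW=1,US=1,PS=0
  → PA=0x47E95  (4 entries read)
#2 VA=0xD8600813D90 (w,user):
  L0 @0x32[27] → 0x49007  P=1,RW=1,US=1,PS=0
  L1 @0x49[24] → 0x4C007  P=1,RW=1,US=1,PS=0
  L2 @0x4C[4] → 0x50007  P=1,RW=1,US=1,PS=0
  L3 @0x50[19] → 0x51007  P=1,RW=1,US=1,PS=0
  → PA=0x51D90  (4 entries read)
#3 VA=0x400C3808E25 (w,user):
  L0 @0x32[8] → 0x55007  P=1,RW=1,US=1,PS=0
  L1 @0x55[3] → 0x58007  P=1,RW=1,US=1,PS=0
  L2 @0x58[28] → 0x59007  P=1,RW=1,US=1,PS=0
  L3 @0x59[8] → 0x5D007  P=1,RW=1,US=1,PS=0
  → PA=0x5DE25  (4 entries read)
#4 VA=0xB8780C1ADA6 (w,kernel):
  L0 @0x32[23] → 0x5E007  P=1,RW=1,US=1,PS=0
  L1 @0x5E[30] → 0x60007  P=1,RW=1,US=1,PS=0
  L2 @0x60[6] → 0x61007  P=1,RW=1,US=1,PS=0
  L3 @0x61[26] → 0x63005  P=1,RW=0,US=1,PS=0
  ✗ PROTECTION_VIOLATION  [4 reads]

Entries read for #4: 4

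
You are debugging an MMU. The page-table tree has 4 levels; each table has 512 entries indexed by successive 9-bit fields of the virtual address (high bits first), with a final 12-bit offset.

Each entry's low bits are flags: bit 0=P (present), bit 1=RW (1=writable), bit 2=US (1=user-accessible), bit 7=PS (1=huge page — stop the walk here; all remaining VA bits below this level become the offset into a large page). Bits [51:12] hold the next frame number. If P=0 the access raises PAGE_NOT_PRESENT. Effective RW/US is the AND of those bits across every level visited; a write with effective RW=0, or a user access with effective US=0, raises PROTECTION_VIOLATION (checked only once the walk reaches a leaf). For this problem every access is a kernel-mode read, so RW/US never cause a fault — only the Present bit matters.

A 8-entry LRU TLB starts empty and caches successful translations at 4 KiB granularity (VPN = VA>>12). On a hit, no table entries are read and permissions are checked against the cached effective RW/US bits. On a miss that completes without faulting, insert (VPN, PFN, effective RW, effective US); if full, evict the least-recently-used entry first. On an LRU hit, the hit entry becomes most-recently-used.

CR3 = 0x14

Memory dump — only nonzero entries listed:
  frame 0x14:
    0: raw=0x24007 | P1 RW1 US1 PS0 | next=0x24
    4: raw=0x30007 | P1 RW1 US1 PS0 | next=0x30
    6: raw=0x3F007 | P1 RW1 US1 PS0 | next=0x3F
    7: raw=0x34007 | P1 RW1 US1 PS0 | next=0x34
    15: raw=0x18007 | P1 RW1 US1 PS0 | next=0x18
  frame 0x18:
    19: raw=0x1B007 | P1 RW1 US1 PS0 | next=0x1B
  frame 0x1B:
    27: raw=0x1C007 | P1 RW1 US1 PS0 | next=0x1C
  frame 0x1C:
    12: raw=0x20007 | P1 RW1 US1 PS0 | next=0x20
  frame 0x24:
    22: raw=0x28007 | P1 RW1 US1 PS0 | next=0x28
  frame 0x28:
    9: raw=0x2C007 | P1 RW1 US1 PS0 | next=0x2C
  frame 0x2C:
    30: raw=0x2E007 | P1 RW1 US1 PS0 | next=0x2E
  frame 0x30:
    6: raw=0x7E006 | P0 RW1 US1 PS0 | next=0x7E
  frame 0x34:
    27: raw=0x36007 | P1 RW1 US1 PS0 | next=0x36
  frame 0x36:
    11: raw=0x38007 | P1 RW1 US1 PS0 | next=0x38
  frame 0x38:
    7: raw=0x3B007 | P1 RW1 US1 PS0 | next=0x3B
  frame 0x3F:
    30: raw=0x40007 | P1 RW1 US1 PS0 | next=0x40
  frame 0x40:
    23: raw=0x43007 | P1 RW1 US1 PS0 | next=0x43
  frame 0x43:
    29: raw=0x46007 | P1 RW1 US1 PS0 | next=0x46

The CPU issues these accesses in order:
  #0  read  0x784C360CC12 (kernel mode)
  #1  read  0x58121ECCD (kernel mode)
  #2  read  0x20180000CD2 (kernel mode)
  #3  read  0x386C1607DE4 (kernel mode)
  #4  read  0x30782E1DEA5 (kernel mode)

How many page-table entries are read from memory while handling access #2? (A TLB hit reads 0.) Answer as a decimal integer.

Trace:
#0 VA=0x784C360CC12 (r,kernel):
  [0] read 0x14 idx=15: raw=0x18007 flags P=1 W=1 U=1 S=0
  [1] read 0x18 idx=19: raw=0x1B007 flags P=1 W=1 U=1 S=0
  [2] read 0x1B idx=27: raw=0x1C007 flags P=1 W=1 U=1 S=0
  [3] read 0x1C idx=12: raw=0x20007 flags P=1 W=1 U=1 S=0
  → PA=0x20C12  (4 entries read)
#1 VA=0x58121ECCD (r,kernel):
  [0] read 0x14 idx=0: raw=0x24007 flags P=1 W=1 U=1 S=0
  [1] read 0x24 idx=22: raw=0x28007 flags P=1 W=1 U=1 S=0
  [2] read 0x28 idx=9: raw=0x2C007 flags P=1 W=1 U=1 S=0
  [3] read 0x2C idx=30: raw=0x2E007 flags P=1 W=1 U=1 S=0
  → PA=0x2ECCD  (4 entries read)
#2 VA=0x20180000CD2 (r,kernel):
  [0] read 0x14 idx=4: raw=0x30007 flags P=1 W=1 U=1 S=0
  [1] read 0x30 idx=6: raw=0x7E006 flags P=0 W=1 U=1 S=0
  ⇒ fault: PAGE_NOT_PRESENT  — 2 lookups
#3 VA=0x386C1607DE4 (r,kernel):
  [0] read 0x14 idx=7: raw=0x34007 flags P=1 W=1 U=1 S=0
  [1] read 0x34 idx=27: raw=0x36007 flags P=1 W=1 U=1 S=0
  [2] read 0x36 idx=11: raw=0x38007 flags P=1 W=1 U=1 S=0
  [3] read 0x38 idx=7: raw=0x3B007 flags P=1 W=1 U=1 S=0
  → PA=0x3BDE4  (4 entries read)
#4 VA=0x30782E1DEA5 (r,kernel):
  [0] read 0x14 idx=6: raw=0x3F007 flags P=1 W=1 U=1 S=0
  [1] read 0x3F idx=30: raw=0x40007 flags P=1 W=1 U=1 S=0
  [2] read 0x40 idx=23: raw=0x43007 flags P=1 W=1 U=1 S=0
  [3] read 0x43 idx=29: raw=0x46007 flags P=1 W=1 U=1 S=0
  → PA=0x46EA5  (4 entries read)

Entries read for #2: 2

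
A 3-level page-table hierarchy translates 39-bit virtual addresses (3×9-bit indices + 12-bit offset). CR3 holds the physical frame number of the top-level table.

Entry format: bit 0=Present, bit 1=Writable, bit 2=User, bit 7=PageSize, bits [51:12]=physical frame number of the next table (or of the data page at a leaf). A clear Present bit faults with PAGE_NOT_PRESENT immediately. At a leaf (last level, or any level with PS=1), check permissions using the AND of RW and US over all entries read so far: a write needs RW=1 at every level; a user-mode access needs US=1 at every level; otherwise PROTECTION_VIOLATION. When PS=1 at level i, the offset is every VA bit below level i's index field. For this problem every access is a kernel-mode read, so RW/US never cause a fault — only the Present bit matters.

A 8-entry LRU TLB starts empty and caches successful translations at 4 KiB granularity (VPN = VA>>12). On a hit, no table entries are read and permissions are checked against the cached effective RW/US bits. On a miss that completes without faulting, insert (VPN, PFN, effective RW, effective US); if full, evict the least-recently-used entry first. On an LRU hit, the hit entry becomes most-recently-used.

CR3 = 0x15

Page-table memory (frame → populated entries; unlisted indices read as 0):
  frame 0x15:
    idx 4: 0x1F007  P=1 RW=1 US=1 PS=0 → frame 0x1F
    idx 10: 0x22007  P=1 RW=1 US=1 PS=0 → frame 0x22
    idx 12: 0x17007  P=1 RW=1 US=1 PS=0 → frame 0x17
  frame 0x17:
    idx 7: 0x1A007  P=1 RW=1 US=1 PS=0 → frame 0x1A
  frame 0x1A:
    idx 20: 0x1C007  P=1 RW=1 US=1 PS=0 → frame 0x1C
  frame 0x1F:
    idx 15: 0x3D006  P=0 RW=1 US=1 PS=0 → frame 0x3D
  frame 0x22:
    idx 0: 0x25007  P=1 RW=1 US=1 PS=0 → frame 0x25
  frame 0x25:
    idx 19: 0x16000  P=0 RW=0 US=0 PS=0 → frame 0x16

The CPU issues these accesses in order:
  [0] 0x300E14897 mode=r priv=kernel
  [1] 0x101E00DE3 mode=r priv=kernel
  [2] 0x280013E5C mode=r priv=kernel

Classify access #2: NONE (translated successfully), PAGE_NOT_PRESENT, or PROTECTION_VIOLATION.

Walk each access:
#0 VA=0x300E14897 (r,kernel):
  lvl0: tbl 0x15, slot 12 ⇒ 0x17007 (P1/RW1/US1/PS0)
  lvl1: tbl 0x17, slot 7 ⇒ 0x1A007 (P1/RW1/US1/PS0)
  lvl2: tbl 0x1A, slot 20 ⇒ 0x1C007 (P1/RW1/US1/PS0)
  ✓ 0x1C897  — 3 lookups
#1 VA=0x101E00DE3 (r,kernel):
  lvl0: tbl 0x15, slot 4 ⇒ 0x1F007 (P1/RW1/US1/PS0)
  lvl1: tbl 0x1F, slot 15 ⇒ 0x3D006 (P0/RW1/US1/PS0)
  ⇒ fault: PAGE_NOT_PRESENT  — 2 lookups
#2 VA=0x280013E5C (r,kernel):
  lvl0: tbl 0x15, slot 10 ⇒ 0x22007 (P1/RW1/US1/PS0)
  lvl1: tbl 0x22, slot 0 ⇒ 0x25007 (P1/RW1/US1/PS0)
  lvl2: tbl 0x25, slot 19 ⇒ 0x16000 (P0/RW0/US0/PS0)
  ⇒ fault: PAGE_NOT_PRESENT  — 3 lookups

Access #2 fault: PAGE_NOT_PRESENT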